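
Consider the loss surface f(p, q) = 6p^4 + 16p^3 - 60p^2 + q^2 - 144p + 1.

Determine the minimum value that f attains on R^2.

-303

f(p,q) separates as A(p) + B(q) + 1, so its minimum is min A + min B + 1.
A'(p) = 24(p - 2)(p + 1)(p + 3) vanishes at p ∈ {-3, -1, 2}; B'(q) = 2q vanishes at q ∈ {0}.
Local minima of A (where A''>0): A(-3)=-54, A(2)=-304. Local minima of B: B(0)=0.
So the global minimum of f is A(2) + B(0) + 1 = -304 + 0 + 1 = -303, attained at (2, 0).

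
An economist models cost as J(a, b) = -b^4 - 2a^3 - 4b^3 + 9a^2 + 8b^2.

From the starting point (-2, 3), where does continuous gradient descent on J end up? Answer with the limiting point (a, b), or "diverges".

J is separable, so gradient descent decouples: a follows -∂J/∂a, b follows -∂J/∂b.
∂J/∂a = -6a(a - 3); at a=-2 this is -60, so a increases.
∂J/∂b = -4b(b - 1)(b + 4); at b=3 this is -168, so b increases.
The b-coordinate has no critical point in that direction and runs off to infinity.

diverges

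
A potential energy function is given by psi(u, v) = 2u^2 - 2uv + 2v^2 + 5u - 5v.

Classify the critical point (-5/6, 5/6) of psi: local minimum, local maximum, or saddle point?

local minimum

The Hessian of psi is constant: H = [[4, -2], [-2, 4]].
det(H) = 4·4 − (-2)² = 12.
det(H) > 0 and tr(H) = 8 > 0, so H is positive definite and the point is a local minimum.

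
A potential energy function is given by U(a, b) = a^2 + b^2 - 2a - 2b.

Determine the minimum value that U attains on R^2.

-2

U(a,b) separates as P(a) + Q(b), so its minimum is min P + min Q.
P'(a) = 2a - 2 vanishes at a ∈ {1}; Q'(b) = 2b - 2 vanishes at b ∈ {1}.
Local minima of P (where P''>0): P(1)=-1. Local minima of Q: Q(1)=-1.
So the global minimum of U is P(1) + Q(1) = -1 − 1 = -2, attained at (1, 1).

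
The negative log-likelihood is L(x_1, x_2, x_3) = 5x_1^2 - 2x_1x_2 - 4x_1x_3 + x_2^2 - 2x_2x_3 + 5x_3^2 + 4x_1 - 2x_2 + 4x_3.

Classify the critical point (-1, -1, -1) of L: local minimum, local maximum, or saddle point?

local minimum

The Hessian is constant: H = [[10, -2, -4], [-2, 2, -2], [-4, -2, 10]].
Leading principal minors: Δ₁ = 10, Δ₂ = 16, Δ₃ = 56.
All leading minors are positive, so H is positive definite: a local minimum.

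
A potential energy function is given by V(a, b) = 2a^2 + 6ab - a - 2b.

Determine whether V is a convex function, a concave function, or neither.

V is quadratic, so its Hessian is the constant matrix H = [[4, 6], [6, 0]].
det(H) = -36, tr(H) = 4.
det(H) < 0, so H is indefinite: neither convex nor concave.

neither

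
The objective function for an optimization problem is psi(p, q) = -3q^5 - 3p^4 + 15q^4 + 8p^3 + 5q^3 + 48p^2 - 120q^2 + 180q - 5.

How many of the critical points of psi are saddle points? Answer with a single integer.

psi separates as a function of p plus a function of q, so ∇psi=0 decouples.
∂psi/∂p = -12p(p - 4)(p + 2) = 0 at p ∈ {-2, 0, 4}; ∂psi/∂q = -15(q - 3)(q - 2)(q - 1)(q + 2) = 0 at q ∈ {-2, 1, 2, 3}.
The Hessian is diagonal: diag(psi_pp, psi_qq). Second derivatives: psi_pp(-2)=-144, psi_pp(0)=96, psi_pp(4)=-288; psi_qq(-2)=900, psi_qq(1)=-90, psi_qq(2)=60, psi_qq(3)=-150.
Saddle points occur where the two diagonal entries have opposite signs: (-2, -2), (-2, 2), (0, 1), (0, 3), (4, -2), (4, 2). Count: 6.

6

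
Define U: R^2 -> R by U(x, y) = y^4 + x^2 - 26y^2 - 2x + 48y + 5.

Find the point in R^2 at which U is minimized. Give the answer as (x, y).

(1, -4)

U(x,y) separates as P(x) + Q(y) + 5, so its minimum is min P + min Q + 5.
P'(x) = 2x - 2 vanishes at x ∈ {1}; Q'(y) = 4(y - 3)(y - 1)(y + 4) vanishes at y ∈ {-4, 1, 3}.
Local minima of P (where P''>0): P(1)=-1. Local minima of Q: Q(-4)=-352, Q(3)=-9.
So the global minimum of U is P(1) + Q(-4) + 5 = -1 − 352 + 5 = -348, attained at (1, -4).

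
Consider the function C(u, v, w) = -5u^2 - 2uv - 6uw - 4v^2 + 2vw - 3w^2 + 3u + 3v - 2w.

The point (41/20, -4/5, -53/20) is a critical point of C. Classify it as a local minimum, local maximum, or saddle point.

local maximum

The Hessian is constant: H = [[-10, -2, -6], [-2, -8, 2], [-6, 2, -6]].
Leading principal minors: Δ₁ = -10, Δ₂ = 76, Δ₃ = -80.
The minors alternate sign starting negative (−, +, −), so H is negative definite: a local maximum.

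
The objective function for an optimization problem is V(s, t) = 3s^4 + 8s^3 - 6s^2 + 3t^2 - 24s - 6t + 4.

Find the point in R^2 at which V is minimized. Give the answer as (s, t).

V(s,t) separates as P(s) + Q(t) + 4, so its minimum is min P + min Q + 4.
P'(s) = 12(s - 1)(s + 1)(s + 2) vanishes at s ∈ {-2, -1, 1}; Q'(t) = 6(t - 1) vanishes at t ∈ {1}.
Local minima of P (where P''>0): P(-2)=8, P(1)=-19. Local minima of Q: Q(1)=-3.
So the global minimum of V is P(1) + Q(1) + 4 = -19 − 3 + 4 = -18, attained at (1, 1).

(1, 1)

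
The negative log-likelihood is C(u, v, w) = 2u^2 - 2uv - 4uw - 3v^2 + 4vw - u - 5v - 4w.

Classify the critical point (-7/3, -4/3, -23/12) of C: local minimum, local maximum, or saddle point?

The Hessian is constant: H = [[4, -2, -4], [-2, -6, 4], [-4, 4, 0]].
Leading principal minors: Δ₁ = 4, Δ₂ = -28, Δ₃ = 96.
The minors fit neither the all-positive nor the alternating-sign pattern, so H is indefinite: a saddle point.

saddle point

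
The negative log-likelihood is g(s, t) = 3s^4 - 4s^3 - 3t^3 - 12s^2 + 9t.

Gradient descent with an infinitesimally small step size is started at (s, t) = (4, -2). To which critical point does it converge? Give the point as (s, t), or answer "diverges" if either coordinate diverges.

(2, -1)

g is separable, so gradient descent decouples: s follows -∂g/∂s, t follows -∂g/∂t.
∂g/∂s = 12s(s - 2)(s + 1); at s=4 this is 480, so s decreases.
∂g/∂t = -9(t - 1)(t + 1); at t=-2 this is -27, so t increases.
s converges to its nearest critical value 2 (a local min of the s-part); t converges to -1. The iterate converges to (2, -1).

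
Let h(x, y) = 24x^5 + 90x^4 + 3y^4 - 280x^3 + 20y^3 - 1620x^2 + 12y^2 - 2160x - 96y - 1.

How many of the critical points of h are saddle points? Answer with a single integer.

h separates as a function of x plus a function of y, so ∇h=0 decouples.
∂h/∂x = 120(x - 3)(x + 1)(x + 2)(x + 3) = 0 at x ∈ {-3, -2, -1, 3}; ∂h/∂y = 12(y - 1)(y + 2)(y + 4) = 0 at y ∈ {-4, -2, 1}.
The Hessian is diagonal: diag(h_xx, h_yy). Second derivatives: h_xx(-3)=-1440, h_xx(-2)=600, h_xx(-1)=-960, h_xx(3)=14400; h_yy(-4)=120, h_yy(-2)=-72, h_yy(1)=180.
Saddle points occur where the two diagonal entries have opposite signs: (-3, -4), (-3, 1), (-2, -2), (-1, -4), (-1, 1), (3, -2). Count: 6.

6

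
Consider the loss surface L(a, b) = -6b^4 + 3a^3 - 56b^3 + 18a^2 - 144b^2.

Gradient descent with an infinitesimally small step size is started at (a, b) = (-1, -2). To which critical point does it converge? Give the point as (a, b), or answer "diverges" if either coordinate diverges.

(0, -3)

L is separable, so gradient descent decouples: a follows -∂L/∂a, b follows -∂L/∂b.
∂L/∂a = 9a(a + 4); at a=-1 this is -27, so a increases.
∂L/∂b = -24b(b + 3)(b + 4); at b=-2 this is 96, so b decreases.
a converges to its nearest critical value 0 (a local min of the a-part); b converges to -3. The iterate converges to (0, -3).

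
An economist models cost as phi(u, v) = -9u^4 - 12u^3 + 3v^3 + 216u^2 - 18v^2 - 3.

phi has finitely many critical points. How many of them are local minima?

1

phi separates as a function of u plus a function of v, so ∇phi=0 decouples.
∂phi/∂u = -36u(u - 3)(u + 4) = 0 at u ∈ {-4, 0, 3}; ∂phi/∂v = 9v(v - 4) = 0 at v ∈ {0, 4}.
The Hessian is diagonal: diag(phi_uu, phi_vv). Second derivatives: phi_uu(-4)=-1008, phi_uu(0)=432, phi_uu(3)=-756; phi_vv(0)=-36, phi_vv(4)=36.
Local minima occur where both diagonal entries positive: (0, 4). Count: 1.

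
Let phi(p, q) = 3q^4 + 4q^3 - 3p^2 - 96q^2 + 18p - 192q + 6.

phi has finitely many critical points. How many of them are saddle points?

phi separates as a function of p plus a function of q, so ∇phi=0 decouples.
∂phi/∂p = -6(p - 3) = 0 at p ∈ {3}; ∂phi/∂q = 12(q - 4)(q + 1)(q + 4) = 0 at q ∈ {-4, -1, 4}.
The Hessian is diagonal: diag(phi_pp, phi_qq). Second derivatives: phi_pp(3)=-6; phi_qq(-4)=288, phi_qq(-1)=-180, phi_qq(4)=480.
Saddle points occur where the two diagonal entries have opposite signs: (3, -4), (3, 4). Count: 2.

2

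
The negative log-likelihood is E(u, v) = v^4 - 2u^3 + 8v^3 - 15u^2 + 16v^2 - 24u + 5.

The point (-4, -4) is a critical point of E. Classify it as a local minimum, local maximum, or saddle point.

local minimum

The mixed partial ∂²E/∂u∂v is 0, so the Hessian at any point is diag(E_uu, E_vv) = diag(-6(2u + 5), 4(3v^2 + 12v + 8)).
At (-4, -4): H = diag(18, 32).
Both eigenvalues are positive, so H is positive definite: a local minimum.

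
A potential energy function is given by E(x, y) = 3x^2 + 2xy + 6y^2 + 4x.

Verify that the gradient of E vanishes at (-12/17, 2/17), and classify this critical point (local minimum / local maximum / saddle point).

local minimum

∇E = (6x + 2y + 4, 2x + 12y); substituting (-12/17, 2/17) gives ∇E = (0, 0), so (-12/17, 2/17) is indeed a critical point.
The Hessian of E is constant: H = [[6, 2], [2, 12]].
det(H) = 6·12 − 2² = 68.
det(H) > 0 and tr(H) = 18 > 0, so H is positive definite and the point is a local minimum.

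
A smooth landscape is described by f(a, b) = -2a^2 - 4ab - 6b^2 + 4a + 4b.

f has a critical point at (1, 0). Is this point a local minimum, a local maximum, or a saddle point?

local maximum

The Hessian of f is constant: H = [[-4, -4], [-4, -12]].
det(H) = (-4)·(-12) − (-4)² = 32.
det(H) > 0 and tr(H) = -16 < 0, so H is negative definite and the point is a local maximum.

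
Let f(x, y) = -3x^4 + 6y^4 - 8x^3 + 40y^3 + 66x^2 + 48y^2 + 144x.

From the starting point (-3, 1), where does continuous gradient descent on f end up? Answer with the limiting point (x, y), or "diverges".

(-1, 0)

f is separable, so gradient descent decouples: x follows -∂f/∂x, y follows -∂f/∂y.
∂f/∂x = -12(x - 3)(x + 1)(x + 4); at x=-3 this is -144, so x increases.
∂f/∂y = 24y(y + 1)(y + 4); at y=1 this is 240, so y decreases.
x converges to its nearest critical value -1 (a local min of the x-part); y converges to 0. The iterate converges to (-1, 0).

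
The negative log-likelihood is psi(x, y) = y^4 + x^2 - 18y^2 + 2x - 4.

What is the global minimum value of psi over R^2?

-86

psi(x,y) separates as P(x) + Q(y) − 4, so its minimum is min P + min Q − 4.
P'(x) = 2x + 2 vanishes at x ∈ {-1}; Q'(y) = 4y(y - 3)(y + 3) vanishes at y ∈ {-3, 0, 3}.
Local minima of P (where P''>0): P(-1)=-1. Local minima of Q: Q(-3)=-81, Q(3)=-81.
So the global minimum of psi is P(-1) + Q(-3) − 4 = -1 − 81 − 4 = -86, attained at (-1, -3).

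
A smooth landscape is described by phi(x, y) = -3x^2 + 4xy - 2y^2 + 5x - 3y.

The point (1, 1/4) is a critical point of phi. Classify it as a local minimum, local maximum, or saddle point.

The Hessian of phi is constant: H = [[-6, 4], [4, -4]].
det(H) = (-6)·(-4) − 4² = 8.
det(H) > 0 and tr(H) = -10 < 0, so H is negative definite and the point is a local maximum.

local maximum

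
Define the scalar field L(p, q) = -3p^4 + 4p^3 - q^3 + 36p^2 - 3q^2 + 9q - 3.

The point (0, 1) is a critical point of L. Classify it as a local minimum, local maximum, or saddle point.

The mixed partial ∂²L/∂p∂q is 0, so the Hessian at any point is diag(L_pp, L_qq) = diag(12(-3p^2 + 2p + 6), -6(q + 1)).
At (0, 1): H = diag(72, -12).
The eigenvalues have opposite signs, so H is indefinite: a saddle point.

saddle point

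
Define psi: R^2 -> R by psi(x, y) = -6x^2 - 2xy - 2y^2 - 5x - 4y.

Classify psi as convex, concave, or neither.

concave

psi is quadratic, so its Hessian is the constant matrix H = [[-12, -2], [-2, -4]].
det(H) = 44, tr(H) = -16.
det(H) > 0 and tr(H) < 0, so H is negative definite everywhere: concave.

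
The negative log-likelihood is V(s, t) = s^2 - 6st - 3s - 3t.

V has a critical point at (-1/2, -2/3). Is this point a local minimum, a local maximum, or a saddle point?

The Hessian of V is constant: H = [[2, -6], [-6, 0]].
det(H) = 2·0 − (-6)² = -36.
Since det(H) < 0, H is indefinite and the critical point is a saddle point.

saddle point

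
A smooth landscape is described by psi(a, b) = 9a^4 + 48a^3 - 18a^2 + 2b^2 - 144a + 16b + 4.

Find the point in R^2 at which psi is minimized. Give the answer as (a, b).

(-4, -4)

psi(a,b) separates as P(a) + Q(b) + 4, so its minimum is min P + min Q + 4.
P'(a) = 36(a - 1)(a + 1)(a + 4) vanishes at a ∈ {-4, -1, 1}; Q'(b) = 4b + 16 vanishes at b ∈ {-4}.
Local minima of P (where P''>0): P(-4)=-480, P(1)=-105. Local minima of Q: Q(-4)=-32.
So the global minimum of psi is P(-4) + Q(-4) + 4 = -480 − 32 + 4 = -508, attained at (-4, -4).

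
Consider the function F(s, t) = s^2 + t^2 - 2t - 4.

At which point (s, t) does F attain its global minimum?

(0, 1)

F(s,t) separates as P(s) + Q(t) − 4, so its minimum is min P + min Q − 4.
P'(s) = 2s vanishes at s ∈ {0}; Q'(t) = 2(t - 1) vanishes at t ∈ {1}.
Local minima of P (where P''>0): P(0)=0. Local minima of Q: Q(1)=-1.
So the global minimum of F is P(0) + Q(1) − 4 = 0 − 1 − 4 = -5, attained at (0, 1).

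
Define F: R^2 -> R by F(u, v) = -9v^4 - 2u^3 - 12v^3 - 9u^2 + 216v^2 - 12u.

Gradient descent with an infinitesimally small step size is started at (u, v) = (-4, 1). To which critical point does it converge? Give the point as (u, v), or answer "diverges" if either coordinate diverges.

F is separable, so gradient descent decouples: u follows -∂F/∂u, v follows -∂F/∂v.
∂F/∂u = -6(u + 1)(u + 2); at u=-4 this is -36, so u increases.
∂F/∂v = -36v(v - 3)(v + 4); at v=1 this is 360, so v decreases.
u converges to its nearest critical value -2 (a local min of the u-part); v converges to 0. The iterate converges to (-2, 0).

(-2, 0)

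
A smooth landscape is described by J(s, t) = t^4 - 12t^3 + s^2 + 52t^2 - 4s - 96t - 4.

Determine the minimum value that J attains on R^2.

-72

J(s,t) separates as P(s) + Q(t) − 4, so its minimum is min P + min Q − 4.
P'(s) = 2s - 4 vanishes at s ∈ {2}; Q'(t) = 4(t - 4)(t - 3)(t - 2) vanishes at t ∈ {2, 3, 4}.
Local minima of P (where P''>0): P(2)=-4. Local minima of Q: Q(2)=-64, Q(4)=-64.
So the global minimum of J is P(2) + Q(2) − 4 = -4 − 64 − 4 = -72, attained at (2, 2).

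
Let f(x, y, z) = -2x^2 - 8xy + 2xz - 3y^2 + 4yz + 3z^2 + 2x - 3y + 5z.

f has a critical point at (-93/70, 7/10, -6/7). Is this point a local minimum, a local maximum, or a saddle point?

The Hessian is constant: H = [[-4, -8, 2], [-8, -6, 4], [2, 4, 6]].
Leading principal minors: Δ₁ = -4, Δ₂ = -40, Δ₃ = -280.
The minors fit neither the all-positive nor the alternating-sign pattern, so H is indefinite: a saddle point.

saddle point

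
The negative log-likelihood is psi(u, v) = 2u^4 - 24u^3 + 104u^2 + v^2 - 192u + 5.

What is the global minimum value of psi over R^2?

-123

psi(u,v) separates as P(u) + Q(v) + 5, so its minimum is min P + min Q + 5.
P'(u) = 8(u - 4)(u - 3)(u - 2) vanishes at u ∈ {2, 3, 4}; Q'(v) = 2v vanishes at v ∈ {0}.
Local minima of P (where P''>0): P(2)=-128, P(4)=-128. Local minima of Q: Q(0)=0.
So the global minimum of psi is P(2) + Q(0) + 5 = -128 + 0 + 5 = -123, attained at (2, 0).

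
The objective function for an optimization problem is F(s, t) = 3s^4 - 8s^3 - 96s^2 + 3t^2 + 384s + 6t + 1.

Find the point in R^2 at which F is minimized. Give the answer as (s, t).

F(s,t) separates as P(s) + Q(t) + 1, so its minimum is min P + min Q + 1.
P'(s) = 12(s - 4)(s - 2)(s + 4) vanishes at s ∈ {-4, 2, 4}; Q'(t) = 6(t + 1) vanishes at t ∈ {-1}.
Local minima of P (where P''>0): P(-4)=-1792, P(4)=256. Local minima of Q: Q(-1)=-3.
So the global minimum of F is P(-4) + Q(-1) + 1 = -1792 − 3 + 1 = -1794, attained at (-4, -1).

(-4, -1)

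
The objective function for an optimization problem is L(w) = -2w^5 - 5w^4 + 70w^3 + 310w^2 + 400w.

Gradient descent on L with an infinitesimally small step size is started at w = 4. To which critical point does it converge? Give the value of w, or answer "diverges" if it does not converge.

L'(w) = -10(w - 5)(w + 1)(w + 2)(w + 4), so L'(4) = 2400.
Gradient descent moves in the -L' direction, i.e. w is decreasing.
The nearest critical point in that direction is w = -1, where L'' = 180 > 0 (a local minimum). The iterate converges there.

-1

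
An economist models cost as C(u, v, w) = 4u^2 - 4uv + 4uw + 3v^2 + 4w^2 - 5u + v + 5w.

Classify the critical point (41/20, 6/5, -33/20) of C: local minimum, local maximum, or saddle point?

The Hessian is constant: H = [[8, -4, 4], [-4, 6, 0], [4, 0, 8]].
Leading principal minors: Δ₁ = 8, Δ₂ = 32, Δ₃ = 160.
All leading minors are positive, so H is positive definite: a local minimum.

local minimum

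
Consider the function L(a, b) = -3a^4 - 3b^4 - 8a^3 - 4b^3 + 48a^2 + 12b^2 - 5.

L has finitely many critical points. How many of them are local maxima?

4

L separates as a function of a plus a function of b, so ∇L=0 decouples.
∂L/∂a = -12a(a - 2)(a + 4) = 0 at a ∈ {-4, 0, 2}; ∂L/∂b = -12b(b - 1)(b + 2) = 0 at b ∈ {-2, 0, 1}.
The Hessian is diagonal: diag(L_aa, L_bb). Second derivatives: L_aa(-4)=-288, L_aa(0)=96, L_aa(2)=-144; L_bb(-2)=-72, L_bb(0)=24, L_bb(1)=-36.
Local maxima occur where both diagonal entries negative: (-4, -2), (-4, 1), (2, -2), (2, 1). Count: 4.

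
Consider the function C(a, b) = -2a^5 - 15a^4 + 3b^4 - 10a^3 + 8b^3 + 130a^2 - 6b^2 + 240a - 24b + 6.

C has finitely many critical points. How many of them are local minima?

4

C separates as a function of a plus a function of b, so ∇C=0 decouples.
∂C/∂a = -10(a - 2)(a + 1)(a + 3)(a + 4) = 0 at a ∈ {-4, -3, -1, 2}; ∂C/∂b = 12(b - 1)(b + 1)(b + 2) = 0 at b ∈ {-2, -1, 1}.
The Hessian is diagonal: diag(C_aa, C_bb). Second derivatives: C_aa(-4)=180, C_aa(-3)=-100, C_aa(-1)=180, C_aa(2)=-900; C_bb(-2)=36, C_bb(-1)=-24, C_bb(1)=72.
Local minima occur where both diagonal entries positive: (-4, -2), (-4, 1), (-1, -2), (-1, 1). Count: 4.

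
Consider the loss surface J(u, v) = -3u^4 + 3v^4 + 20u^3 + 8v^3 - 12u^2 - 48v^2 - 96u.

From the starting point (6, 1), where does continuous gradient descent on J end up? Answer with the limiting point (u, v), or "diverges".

diverges

J is separable, so gradient descent decouples: u follows -∂J/∂u, v follows -∂J/∂v.
∂J/∂u = -12(u - 4)(u - 2)(u + 1); at u=6 this is -672, so u increases.
∂J/∂v = 12v(v - 2)(v + 4); at v=1 this is -60, so v increases.
The u-coordinate has no critical point in that direction and runs off to infinity.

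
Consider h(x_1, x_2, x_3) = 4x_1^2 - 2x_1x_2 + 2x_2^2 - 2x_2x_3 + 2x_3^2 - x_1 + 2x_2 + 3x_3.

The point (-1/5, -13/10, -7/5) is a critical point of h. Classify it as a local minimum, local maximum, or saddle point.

local minimum

The Hessian is constant: H = [[8, -2, 0], [-2, 4, -2], [0, -2, 4]].
Leading principal minors: Δ₁ = 8, Δ₂ = 28, Δ₃ = 80.
All leading minors are positive, so H is positive definite: a local minimum.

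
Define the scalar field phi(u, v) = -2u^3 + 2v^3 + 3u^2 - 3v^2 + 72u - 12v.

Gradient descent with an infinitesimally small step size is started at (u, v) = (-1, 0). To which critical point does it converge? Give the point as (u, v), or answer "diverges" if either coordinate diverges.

phi is separable, so gradient descent decouples: u follows -∂phi/∂u, v follows -∂phi/∂v.
∂phi/∂u = -6(u - 4)(u + 3); at u=-1 this is 60, so u decreases.
∂phi/∂v = 6(v - 2)(v + 1); at v=0 this is -12, so v increases.
u converges to its nearest critical value -3 (a local min of the u-part); v converges to 2. The iterate converges to (-3, 2).

(-3, 2)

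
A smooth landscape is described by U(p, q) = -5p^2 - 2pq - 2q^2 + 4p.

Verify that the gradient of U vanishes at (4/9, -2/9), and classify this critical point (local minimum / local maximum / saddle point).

∇U = (-10p - 2q + 4, -2p - 4q); substituting (4/9, -2/9) gives ∇U = (0, 0), so (4/9, -2/9) is indeed a critical point.
The Hessian of U is constant: H = [[-10, -2], [-2, -4]].
det(H) = (-10)·(-4) − (-2)² = 36.
det(H) > 0 and tr(H) = -14 < 0, so H is negative definite and the point is a local maximum.

local maximum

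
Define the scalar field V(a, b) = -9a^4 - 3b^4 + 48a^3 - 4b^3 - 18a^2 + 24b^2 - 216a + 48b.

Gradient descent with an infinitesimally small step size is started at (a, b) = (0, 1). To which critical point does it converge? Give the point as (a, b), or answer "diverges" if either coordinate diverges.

V is separable, so gradient descent decouples: a follows -∂V/∂a, b follows -∂V/∂b.
∂V/∂a = -36(a - 3)(a - 2)(a + 1); at a=0 this is -216, so a increases.
∂V/∂b = -12(b - 2)(b + 1)(b + 2); at b=1 this is 72, so b decreases.
a converges to its nearest critical value 2 (a local min of the a-part); b converges to -1. The iterate converges to (2, -1).

(2, -1)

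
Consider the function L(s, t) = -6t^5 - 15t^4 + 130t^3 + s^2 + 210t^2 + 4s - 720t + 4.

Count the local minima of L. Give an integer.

2

L separates as a function of s plus a function of t, so ∇L=0 decouples.
∂L/∂s = 2(s + 2) = 0 at s ∈ {-2}; ∂L/∂t = -30(t - 3)(t - 1)(t + 2)(t + 4) = 0 at t ∈ {-4, -2, 1, 3}.
The Hessian is diagonal: diag(L_ss, L_tt). Second derivatives: L_ss(-2)=2; L_tt(-4)=2100, L_tt(-2)=-900, L_tt(1)=900, L_tt(3)=-2100.
Local minima occur where both diagonal entries positive: (-2, -4), (-2, 1). Count: 2.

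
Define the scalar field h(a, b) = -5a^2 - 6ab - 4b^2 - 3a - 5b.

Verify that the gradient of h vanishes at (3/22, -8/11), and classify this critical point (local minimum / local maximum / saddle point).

local maximum

∇h = (-10a - 6b - 3, -6a - 8b - 5); substituting (3/22, -8/11) gives ∇h = (0, 0), so (3/22, -8/11) is indeed a critical point.
The Hessian of h is constant: H = [[-10, -6], [-6, -8]].
det(H) = (-10)·(-8) − (-6)² = 44.
det(H) > 0 and tr(H) = -18 < 0, so H is negative definite and the point is a local maximum.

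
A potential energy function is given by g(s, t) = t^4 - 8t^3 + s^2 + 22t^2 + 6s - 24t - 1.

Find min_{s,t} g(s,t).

-19

g(s,t) separates as P(s) + Q(t) − 1, so its minimum is min P + min Q − 1.
P'(s) = 2s + 6 vanishes at s ∈ {-3}; Q'(t) = 4(t - 3)(t - 2)(t - 1) vanishes at t ∈ {1, 2, 3}.
Local minima of P (where P''>0): P(-3)=-9. Local minima of Q: Q(1)=-9, Q(3)=-9.
So the global minimum of g is P(-3) + Q(1) − 1 = -9 − 9 − 1 = -19, attained at (-3, 1).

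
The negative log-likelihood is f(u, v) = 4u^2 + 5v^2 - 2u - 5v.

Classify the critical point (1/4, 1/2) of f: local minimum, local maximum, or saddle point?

local minimum

The Hessian of f is constant: H = [[8, 0], [0, 10]].
det(H) = 8·10 − 0² = 80.
det(H) > 0 and tr(H) = 18 > 0, so H is positive definite and the point is a local minimum.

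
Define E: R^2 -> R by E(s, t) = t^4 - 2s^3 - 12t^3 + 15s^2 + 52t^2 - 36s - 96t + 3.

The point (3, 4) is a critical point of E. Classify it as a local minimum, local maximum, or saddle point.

The mixed partial ∂²E/∂s∂t is 0, so the Hessian at any point is diag(E_ss, E_tt) = diag(6(-2s + 5), 4(3t^2 - 18t + 26)).
At (3, 4): H = diag(-6, 8).
The eigenvalues have opposite signs, so H is indefinite: a saddle point.

saddle point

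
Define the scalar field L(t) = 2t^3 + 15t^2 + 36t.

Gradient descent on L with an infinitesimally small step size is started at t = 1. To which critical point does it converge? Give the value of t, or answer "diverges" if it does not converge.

-2

L'(t) = 6(t + 2)(t + 3), so L'(1) = 72.
Gradient descent moves in the -L' direction, i.e. t is decreasing.
The nearest critical point in that direction is t = -2, where L'' = 6 > 0 (a local minimum). The iterate converges there.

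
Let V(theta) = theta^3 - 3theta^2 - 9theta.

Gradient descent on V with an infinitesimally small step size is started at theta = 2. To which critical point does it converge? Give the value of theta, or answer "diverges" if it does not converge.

3

V'(theta) = 3(theta - 3)(theta + 1), so V'(2) = -9.
Gradient descent moves in the -V' direction, i.e. theta is increasing.
The nearest critical point in that direction is theta = 3, where V'' = 12 > 0 (a local minimum). The iterate converges there.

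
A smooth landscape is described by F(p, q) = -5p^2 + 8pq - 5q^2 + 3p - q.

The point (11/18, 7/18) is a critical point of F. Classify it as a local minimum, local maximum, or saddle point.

The Hessian of F is constant: H = [[-10, 8], [8, -10]].
det(H) = (-10)·(-10) − 8² = 36.
det(H) > 0 and tr(H) = -20 < 0, so H is negative definite and the point is a local maximum.

local maximum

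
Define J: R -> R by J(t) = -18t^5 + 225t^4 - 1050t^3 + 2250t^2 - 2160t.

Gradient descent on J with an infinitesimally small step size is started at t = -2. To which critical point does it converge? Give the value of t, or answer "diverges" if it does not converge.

1

J'(t) = -90(t - 4)(t - 3)(t - 2)(t - 1), so J'(-2) = -32400.
Gradient descent moves in the -J' direction, i.e. t is increasing.
The nearest critical point in that direction is t = 1, where J'' = 540 > 0 (a local minimum). The iterate converges there.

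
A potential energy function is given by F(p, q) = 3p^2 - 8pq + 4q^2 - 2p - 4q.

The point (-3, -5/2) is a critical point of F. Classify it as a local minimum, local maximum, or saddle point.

saddle point

The Hessian of F is constant: H = [[6, -8], [-8, 8]].
det(H) = 6·8 − (-8)² = -16.
Since det(H) < 0, H is indefinite and the critical point is a saddle point.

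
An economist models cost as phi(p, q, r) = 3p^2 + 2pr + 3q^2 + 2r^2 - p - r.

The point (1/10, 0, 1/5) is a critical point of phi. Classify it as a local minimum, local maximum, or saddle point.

The Hessian is constant: H = [[6, 0, 2], [0, 6, 0], [2, 0, 4]].
Leading principal minors: Δ₁ = 6, Δ₂ = 36, Δ₃ = 120.
All leading minors are positive, so H is positive definite: a local minimum.

local minimum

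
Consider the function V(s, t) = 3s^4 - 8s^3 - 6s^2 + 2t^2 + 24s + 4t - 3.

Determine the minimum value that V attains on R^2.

-24

V(s,t) separates as P(s) + Q(t) − 3, so its minimum is min P + min Q − 3.
P'(s) = 12(s - 2)(s - 1)(s + 1) vanishes at s ∈ {-1, 1, 2}; Q'(t) = 4(t + 1) vanishes at t ∈ {-1}.
Local minima of P (where P''>0): P(-1)=-19, P(2)=8. Local minima of Q: Q(-1)=-2.
So the global minimum of V is P(-1) + Q(-1) − 3 = -19 − 2 − 3 = -24, attained at (-1, -1).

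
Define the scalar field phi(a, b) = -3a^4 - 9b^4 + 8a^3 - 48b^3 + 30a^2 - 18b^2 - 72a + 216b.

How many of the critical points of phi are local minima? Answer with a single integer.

phi separates as a function of a plus a function of b, so ∇phi=0 decouples.
∂phi/∂a = -12(a - 3)(a - 1)(a + 2) = 0 at a ∈ {-2, 1, 3}; ∂phi/∂b = -36(b - 1)(b + 2)(b + 3) = 0 at b ∈ {-3, -2, 1}.
The Hessian is diagonal: diag(phi_aa, phi_bb). Second derivatives: phi_aa(-2)=-180, phi_aa(1)=72, phi_aa(3)=-120; phi_bb(-3)=-144, phi_bb(-2)=108, phi_bb(1)=-432.
Local minima occur where both diagonal entries positive: (1, -2). Count: 1.

1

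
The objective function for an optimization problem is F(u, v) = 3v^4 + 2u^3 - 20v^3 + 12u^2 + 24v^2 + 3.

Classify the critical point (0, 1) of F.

The mixed partial ∂²F/∂u∂v is 0, so the Hessian at any point is diag(F_uu, F_vv) = diag(12(u + 2), 12(3v^2 - 10v + 4)).
At (0, 1): H = diag(24, -36).
The eigenvalues have opposite signs, so H is indefinite: a saddle point.

saddle point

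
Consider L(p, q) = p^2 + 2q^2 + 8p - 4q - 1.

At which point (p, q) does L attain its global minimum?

(-4, 1)

L(p,q) separates as A(p) + B(q) − 1, so its minimum is min A + min B − 1.
A'(p) = 2p + 8 vanishes at p ∈ {-4}; B'(q) = 4q - 4 vanishes at q ∈ {1}.
Local minima of A (where A''>0): A(-4)=-16. Local minima of B: B(1)=-2.
So the global minimum of L is A(-4) + B(1) − 1 = -16 − 2 − 1 = -19, attained at (-4, 1).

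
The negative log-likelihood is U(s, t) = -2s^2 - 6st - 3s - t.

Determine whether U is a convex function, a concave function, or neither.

neither

U is quadratic, so its Hessian is the constant matrix H = [[-4, -6], [-6, 0]].
det(H) = -36, tr(H) = -4.
det(H) < 0, so H is indefinite: neither convex nor concave.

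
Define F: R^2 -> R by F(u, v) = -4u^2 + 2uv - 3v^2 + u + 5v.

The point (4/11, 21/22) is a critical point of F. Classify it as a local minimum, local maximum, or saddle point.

The Hessian of F is constant: H = [[-8, 2], [2, -6]].
det(H) = (-8)·(-6) − 2² = 44.
det(H) > 0 and tr(H) = -14 < 0, so H is negative definite and the point is a local maximum.

local maximum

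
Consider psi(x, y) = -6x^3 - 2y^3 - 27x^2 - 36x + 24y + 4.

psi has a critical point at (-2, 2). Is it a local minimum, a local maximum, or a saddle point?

saddle point

The mixed partial ∂²psi/∂x∂y is 0, so the Hessian at any point is diag(psi_xx, psi_yy) = diag(-18(2x + 3), -12y).
At (-2, 2): H = diag(18, -24).
The eigenvalues have opposite signs, so H is indefinite: a saddle point.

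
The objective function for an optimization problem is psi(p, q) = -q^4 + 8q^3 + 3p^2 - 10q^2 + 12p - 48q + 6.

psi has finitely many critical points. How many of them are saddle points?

psi separates as a function of p plus a function of q, so ∇psi=0 decouples.
∂psi/∂p = 6(p + 2) = 0 at p ∈ {-2}; ∂psi/∂q = -4(q - 4)(q - 3)(q + 1) = 0 at q ∈ {-1, 3, 4}.
The Hessian is diagonal: diag(psi_pp, psi_qq). Second derivatives: psi_pp(-2)=6; psi_qq(-1)=-80, psi_qq(3)=16, psi_qq(4)=-20.
Saddle points occur where the two diagonal entries have opposite signs: (-2, -1), (-2, 4). Count: 2.

2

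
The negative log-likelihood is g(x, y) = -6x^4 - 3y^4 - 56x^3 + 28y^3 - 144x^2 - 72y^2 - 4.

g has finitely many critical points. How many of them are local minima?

g separates as a function of x plus a function of y, so ∇g=0 decouples.
∂g/∂x = -24x(x + 3)(x + 4) = 0 at x ∈ {-4, -3, 0}; ∂g/∂y = -12y(y - 4)(y - 3) = 0 at y ∈ {0, 3, 4}.
The Hessian is diagonal: diag(g_xx, g_yy). Second derivatives: g_xx(-4)=-96, g_xx(-3)=72, g_xx(0)=-288; g_yy(0)=-144, g_yy(3)=36, g_yy(4)=-48.
Local minima occur where both diagonal entries positive: (-3, 3). Count: 1.

1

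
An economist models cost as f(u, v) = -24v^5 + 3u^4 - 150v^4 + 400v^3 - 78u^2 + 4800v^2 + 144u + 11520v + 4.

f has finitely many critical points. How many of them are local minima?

f separates as a function of u plus a function of v, so ∇f=0 decouples.
∂f/∂u = 12(u - 3)(u - 1)(u + 4) = 0 at u ∈ {-4, 1, 3}; ∂f/∂v = -120(v - 4)(v + 2)(v + 3)(v + 4) = 0 at v ∈ {-4, -3, -2, 4}.
The Hessian is diagonal: diag(f_uu, f_vv). Second derivatives: f_uu(-4)=420, f_uu(1)=-120, f_uu(3)=168; f_vv(-4)=1920, f_vv(-3)=-840, f_vv(-2)=1440, f_vv(4)=-40320.
Local minima occur where both diagonal entries positive: (-4, -4), (-4, -2), (3, -4), (3, -2). Count: 4.

4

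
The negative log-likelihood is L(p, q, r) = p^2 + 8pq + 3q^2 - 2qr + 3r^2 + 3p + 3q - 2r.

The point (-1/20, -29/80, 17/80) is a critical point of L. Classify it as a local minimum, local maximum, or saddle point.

The Hessian is constant: H = [[2, 8, 0], [8, 6, -2], [0, -2, 6]].
Leading principal minors: Δ₁ = 2, Δ₂ = -52, Δ₃ = -320.
The minors fit neither the all-positive nor the alternating-sign pattern, so H is indefinite: a saddle point.

saddle point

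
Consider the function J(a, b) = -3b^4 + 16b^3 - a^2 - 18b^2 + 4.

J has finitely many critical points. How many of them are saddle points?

J separates as a function of a plus a function of b, so ∇J=0 decouples.
∂J/∂a = -2a = 0 at a ∈ {0}; ∂J/∂b = -12b(b - 3)(b - 1) = 0 at b ∈ {0, 1, 3}.
The Hessian is diagonal: diag(J_aa, J_bb). Second derivatives: J_aa(0)=-2; J_bb(0)=-36, J_bb(1)=24, J_bb(3)=-72.
Saddle points occur where the two diagonal entries have opposite signs: (0, 1). Count: 1.

1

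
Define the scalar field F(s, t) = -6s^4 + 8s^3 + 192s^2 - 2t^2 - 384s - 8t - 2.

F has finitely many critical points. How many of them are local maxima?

F separates as a function of s plus a function of t, so ∇F=0 decouples.
∂F/∂s = -24(s - 4)(s - 1)(s + 4) = 0 at s ∈ {-4, 1, 4}; ∂F/∂t = -4(t + 2) = 0 at t ∈ {-2}.
The Hessian is diagonal: diag(F_ss, F_tt). Second derivatives: F_ss(-4)=-960, F_ss(1)=360, F_ss(4)=-576; F_tt(-2)=-4.
Local maxima occur where both diagonal entries negative: (-4, -2), (4, -2). Count: 2.

2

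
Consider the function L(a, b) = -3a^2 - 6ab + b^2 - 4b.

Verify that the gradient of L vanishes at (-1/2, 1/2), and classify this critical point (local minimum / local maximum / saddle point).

saddle point

∇L = (-6a - 6b, -6a + 2b - 4); substituting (-1/2, 1/2) gives ∇L = (0, 0), so (-1/2, 1/2) is indeed a critical point.
The Hessian of L is constant: H = [[-6, -6], [-6, 2]].
det(H) = (-6)·2 − (-6)² = -48.
Since det(H) < 0, H is indefinite and the critical point is a saddle point.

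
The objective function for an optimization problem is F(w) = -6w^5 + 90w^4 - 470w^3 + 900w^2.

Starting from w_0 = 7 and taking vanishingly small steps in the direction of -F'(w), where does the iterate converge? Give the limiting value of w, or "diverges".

diverges

F'(w) = -30w(w - 5)(w - 4)(w - 3), so F'(7) = -5040.
Gradient descent moves in the -F' direction, i.e. w is increasing.
There is no critical point above w=7, and F' keeps the same sign, so the iterate runs off to +∞.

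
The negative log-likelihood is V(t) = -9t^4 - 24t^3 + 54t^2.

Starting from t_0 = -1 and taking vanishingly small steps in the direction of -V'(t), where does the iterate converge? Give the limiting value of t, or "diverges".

0

V'(t) = -36t(t - 1)(t + 3), so V'(-1) = -144.
Gradient descent moves in the -V' direction, i.e. t is increasing.
The nearest critical point in that direction is t = 0, where V'' = 108 > 0 (a local minimum). The iterate converges there.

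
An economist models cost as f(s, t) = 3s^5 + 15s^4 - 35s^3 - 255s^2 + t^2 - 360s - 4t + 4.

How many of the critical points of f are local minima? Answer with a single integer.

2

f separates as a function of s plus a function of t, so ∇f=0 decouples.
∂f/∂s = 15(s - 3)(s + 1)(s + 2)(s + 4) = 0 at s ∈ {-4, -2, -1, 3}; ∂f/∂t = 2(t - 2) = 0 at t ∈ {2}.
The Hessian is diagonal: diag(f_ss, f_tt). Second derivatives: f_ss(-4)=-630, f_ss(-2)=150, f_ss(-1)=-180, f_ss(3)=2100; f_tt(2)=2.
Local minima occur where both diagonal entries positive: (-2, 2), (3, 2). Count: 2.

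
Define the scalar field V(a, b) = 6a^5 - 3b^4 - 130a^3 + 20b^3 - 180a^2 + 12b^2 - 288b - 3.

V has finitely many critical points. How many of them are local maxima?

V separates as a function of a plus a function of b, so ∇V=0 decouples.
∂V/∂a = 30a(a - 4)(a + 1)(a + 3) = 0 at a ∈ {-3, -1, 0, 4}; ∂V/∂b = -12(b - 4)(b - 3)(b + 2) = 0 at b ∈ {-2, 3, 4}.
The Hessian is diagonal: diag(V_aa, V_bb). Second derivatives: V_aa(-3)=-1260, V_aa(-1)=300, V_aa(0)=-360, V_aa(4)=4200; V_bb(-2)=-360, V_bb(3)=60, V_bb(4)=-72.
Local maxima occur where both diagonal entries negative: (-3, -2), (-3, 4), (0, -2), (0, 4). Count: 4.

4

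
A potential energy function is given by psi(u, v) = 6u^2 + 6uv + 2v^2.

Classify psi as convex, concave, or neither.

convex

psi is quadratic, so its Hessian is the constant matrix H = [[12, 6], [6, 4]].
det(H) = 12, tr(H) = 16.
det(H) > 0 and tr(H) > 0, so H is positive definite everywhere: convex.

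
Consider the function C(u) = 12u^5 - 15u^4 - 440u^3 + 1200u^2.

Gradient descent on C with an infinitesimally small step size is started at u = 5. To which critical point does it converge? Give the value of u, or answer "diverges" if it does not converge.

C'(u) = 60u(u - 4)(u - 2)(u + 5), so C'(5) = 9000.
Gradient descent moves in the -C' direction, i.e. u is decreasing.
The nearest critical point in that direction is u = 4, where C'' = 4320 > 0 (a local minimum). The iterate converges there.

4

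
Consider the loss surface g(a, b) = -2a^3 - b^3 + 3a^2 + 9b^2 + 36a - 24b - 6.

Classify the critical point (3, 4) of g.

The mixed partial ∂²g/∂a∂b is 0, so the Hessian at any point is diag(g_aa, g_bb) = diag(6(-2a + 1), 6(-b + 3)).
At (3, 4): H = diag(-30, -6).
Both eigenvalues are negative, so H is negative definite: a local maximum.

local maximum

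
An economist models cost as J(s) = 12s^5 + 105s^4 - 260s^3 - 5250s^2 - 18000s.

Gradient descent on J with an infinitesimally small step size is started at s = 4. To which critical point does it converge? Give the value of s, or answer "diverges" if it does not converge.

5

J'(s) = 60(s - 5)(s + 3)(s + 4)(s + 5), so J'(4) = -30240.
Gradient descent moves in the -J' direction, i.e. s is increasing.
The nearest critical point in that direction is s = 5, where J'' = 43200 > 0 (a local minimum). The iterate converges there.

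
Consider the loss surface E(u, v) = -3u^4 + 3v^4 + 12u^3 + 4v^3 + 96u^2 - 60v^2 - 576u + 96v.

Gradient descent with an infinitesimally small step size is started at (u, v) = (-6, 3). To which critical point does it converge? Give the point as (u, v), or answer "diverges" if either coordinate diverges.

diverges

E is separable, so gradient descent decouples: u follows -∂E/∂u, v follows -∂E/∂v.
∂E/∂u = -12(u - 4)(u - 3)(u + 4); at u=-6 this is 2160, so u decreases.
∂E/∂v = 12(v - 2)(v - 1)(v + 4); at v=3 this is 168, so v decreases.
The u-coordinate has no critical point in that direction and runs off to infinity.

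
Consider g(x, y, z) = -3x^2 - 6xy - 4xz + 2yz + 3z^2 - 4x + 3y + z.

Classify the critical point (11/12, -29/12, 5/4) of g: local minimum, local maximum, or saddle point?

saddle point

The Hessian is constant: H = [[-6, -6, -4], [-6, 0, 2], [-4, 2, 6]].
Leading principal minors: Δ₁ = -6, Δ₂ = -36, Δ₃ = -96.
The minors fit neither the all-positive nor the alternating-sign pattern, so H is indefinite: a saddle point.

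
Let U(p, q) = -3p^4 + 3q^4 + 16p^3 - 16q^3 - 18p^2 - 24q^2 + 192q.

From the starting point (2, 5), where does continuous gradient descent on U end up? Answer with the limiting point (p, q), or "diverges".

U is separable, so gradient descent decouples: p follows -∂U/∂p, q follows -∂U/∂q.
∂U/∂p = -12p(p - 3)(p - 1); at p=2 this is 24, so p decreases.
∂U/∂q = 12(q - 4)(q - 2)(q + 2); at q=5 this is 252, so q decreases.
p converges to its nearest critical value 1 (a local min of the p-part); q converges to 4. The iterate converges to (1, 4).

(1, 4)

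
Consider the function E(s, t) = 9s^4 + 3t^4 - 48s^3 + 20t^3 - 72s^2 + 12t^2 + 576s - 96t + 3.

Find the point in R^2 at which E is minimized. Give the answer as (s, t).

(-2, 1)

E(s,t) separates as P(s) + Q(t) + 3, so its minimum is min P + min Q + 3.
P'(s) = 36(s - 4)(s - 2)(s + 2) vanishes at s ∈ {-2, 2, 4}; Q'(t) = 12(t - 1)(t + 2)(t + 4) vanishes at t ∈ {-4, -2, 1}.
Local minima of P (where P''>0): P(-2)=-912, P(4)=384. Local minima of Q: Q(-4)=64, Q(1)=-61.
So the global minimum of E is P(-2) + Q(1) + 3 = -912 − 61 + 3 = -970, attained at (-2, 1).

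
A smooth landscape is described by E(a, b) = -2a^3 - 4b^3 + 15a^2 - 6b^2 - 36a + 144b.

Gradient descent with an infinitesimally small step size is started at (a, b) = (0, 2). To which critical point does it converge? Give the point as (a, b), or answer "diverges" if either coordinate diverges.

(2, -4)

E is separable, so gradient descent decouples: a follows -∂E/∂a, b follows -∂E/∂b.
∂E/∂a = -6(a - 3)(a - 2); at a=0 this is -36, so a increases.
∂E/∂b = -12(b - 3)(b + 4); at b=2 this is 72, so b decreases.
a converges to its nearest critical value 2 (a local min of the a-part); b converges to -4. The iterate converges to (2, -4).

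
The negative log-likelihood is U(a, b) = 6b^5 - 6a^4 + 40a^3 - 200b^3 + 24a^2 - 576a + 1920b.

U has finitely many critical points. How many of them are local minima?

U separates as a function of a plus a function of b, so ∇U=0 decouples.
∂U/∂a = -24(a - 4)(a - 3)(a + 2) = 0 at a ∈ {-2, 3, 4}; ∂U/∂b = 30(b - 4)(b - 2)(b + 2)(b + 4) = 0 at b ∈ {-4, -2, 2, 4}.
The Hessian is diagonal: diag(U_aa, U_bb). Second derivatives: U_aa(-2)=-720, U_aa(3)=120, U_aa(4)=-144; U_bb(-4)=-2880, U_bb(-2)=1440, U_bb(2)=-1440, U_bb(4)=2880.
Local minima occur where both diagonal entries positive: (3, -2), (3, 4). Count: 2.

2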